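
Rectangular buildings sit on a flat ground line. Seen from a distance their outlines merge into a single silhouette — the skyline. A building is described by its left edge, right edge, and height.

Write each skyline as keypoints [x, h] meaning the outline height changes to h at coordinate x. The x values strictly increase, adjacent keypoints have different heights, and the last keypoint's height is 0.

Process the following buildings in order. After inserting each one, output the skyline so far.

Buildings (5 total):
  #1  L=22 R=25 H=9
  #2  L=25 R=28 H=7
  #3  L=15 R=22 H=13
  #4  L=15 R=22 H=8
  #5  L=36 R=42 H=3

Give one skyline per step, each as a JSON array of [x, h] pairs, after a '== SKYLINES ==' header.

== SKYLINES ==
[[22,9],[25,0]]
[[22,9],[25,7],[28,0]]
[[15,13],[22,9],[25,7],[28,0]]
[[15,13],[22,9],[25,7],[28,0]]
[[15,13],[22,9],[25,7],[28,0],[36,3],[42,0]]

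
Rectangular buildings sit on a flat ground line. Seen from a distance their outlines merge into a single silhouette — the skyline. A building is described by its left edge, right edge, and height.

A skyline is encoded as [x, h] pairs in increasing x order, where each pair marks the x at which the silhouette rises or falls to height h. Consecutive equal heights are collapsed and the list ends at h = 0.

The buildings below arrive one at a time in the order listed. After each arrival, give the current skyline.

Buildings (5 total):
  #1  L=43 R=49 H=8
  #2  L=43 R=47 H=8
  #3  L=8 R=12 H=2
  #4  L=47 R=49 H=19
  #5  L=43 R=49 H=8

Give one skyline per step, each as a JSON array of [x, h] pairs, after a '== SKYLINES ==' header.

== SKYLINES ==
[[43,8],[49,0]]
[[43,8],[49,0]]
[[8,2],[12,0],[43,8],[49,0]]
[[8,2],[12,0],[43,8],[47,19],[49,0]]
[[8,2],[12,0],[43,8],[47,19],[49,0]]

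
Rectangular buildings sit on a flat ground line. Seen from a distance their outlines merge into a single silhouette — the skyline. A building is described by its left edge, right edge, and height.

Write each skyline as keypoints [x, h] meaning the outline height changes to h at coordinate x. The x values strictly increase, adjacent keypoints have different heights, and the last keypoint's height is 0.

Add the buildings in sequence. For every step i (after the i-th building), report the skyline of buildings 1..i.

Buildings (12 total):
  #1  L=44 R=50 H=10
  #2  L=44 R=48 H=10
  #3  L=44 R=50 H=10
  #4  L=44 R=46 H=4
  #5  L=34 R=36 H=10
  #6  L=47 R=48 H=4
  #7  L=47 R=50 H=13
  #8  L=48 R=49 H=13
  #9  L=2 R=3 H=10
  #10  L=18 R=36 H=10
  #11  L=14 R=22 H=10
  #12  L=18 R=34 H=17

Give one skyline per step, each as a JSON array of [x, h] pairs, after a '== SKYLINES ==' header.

== SKYLINES ==
[[44,10],[50,0]]
[[44,10],[50,0]]
[[44,10],[50,0]]
[[44,10],[50,0]]
[[34,10],[36,0],[44,10],[50,0]]
[[34,10],[36,0],[44,10],[50,0]]
[[34,10],[36,0],[44,10],[47,13],[50,0]]
[[34,10],[36,0],[44,10],[47,13],[50,0]]
[[2,10],[3,0],[34,10],[36,0],[44,10],[47,13],[50,0]]
[[2,10],[3,0],[18,10],[36,0],[44,10],[47,13],[50,0]]
[[2,10],[3,0],[14,10],[36,0],[44,10],[47,13],[50,0]]
[[2,10],[3,0],[14,10],[18,17],[34,10],[36,0],[44,10],[47,13],[50,0]]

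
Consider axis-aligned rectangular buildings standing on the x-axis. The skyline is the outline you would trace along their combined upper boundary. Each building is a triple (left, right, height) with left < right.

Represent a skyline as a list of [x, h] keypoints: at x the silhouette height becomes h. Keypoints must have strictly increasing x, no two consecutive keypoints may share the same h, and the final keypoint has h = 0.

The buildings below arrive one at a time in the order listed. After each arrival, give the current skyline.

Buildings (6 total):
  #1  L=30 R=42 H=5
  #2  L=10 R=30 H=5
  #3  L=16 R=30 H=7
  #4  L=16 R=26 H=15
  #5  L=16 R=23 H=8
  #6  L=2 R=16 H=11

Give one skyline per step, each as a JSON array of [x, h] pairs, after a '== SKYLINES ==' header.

== SKYLINES ==
[[30,5],[42,0]]
[[10,5],[42,0]]
[[10,5],[16,7],[30,5],[42,0]]
[[10,5],[16,15],[26,7],[30,5],[42,0]]
[[10,5],[16,15],[26,7],[30,5],[42,0]]
[[2,11],[16,15],[26,7],[30,5],[42,0]]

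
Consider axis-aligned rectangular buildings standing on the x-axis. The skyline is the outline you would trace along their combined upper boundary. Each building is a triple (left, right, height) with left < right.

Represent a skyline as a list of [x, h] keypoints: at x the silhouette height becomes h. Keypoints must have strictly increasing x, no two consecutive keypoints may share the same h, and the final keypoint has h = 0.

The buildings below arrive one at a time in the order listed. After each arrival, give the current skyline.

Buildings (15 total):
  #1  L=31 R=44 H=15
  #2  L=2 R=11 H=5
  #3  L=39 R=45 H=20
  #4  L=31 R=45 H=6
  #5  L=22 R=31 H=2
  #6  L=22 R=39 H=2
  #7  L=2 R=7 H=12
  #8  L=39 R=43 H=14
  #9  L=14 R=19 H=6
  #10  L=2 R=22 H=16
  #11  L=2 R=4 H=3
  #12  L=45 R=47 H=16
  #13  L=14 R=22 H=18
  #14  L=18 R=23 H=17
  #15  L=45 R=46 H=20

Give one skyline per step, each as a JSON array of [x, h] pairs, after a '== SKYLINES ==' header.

== SKYLINES ==
[[31,15],[44,0]]
[[2,5],[11,0],[31,15],[44,0]]
[[2,5],[11,0],[31,15],[39,20],[45,0]]
[[2,5],[11,0],[31,15],[39,20],[45,0]]
[[2,5],[11,0],[22,2],[31,15],[39,20],[45,0]]
[[2,5],[11,0],[22,2],[31,15],[39,20],[45,0]]
[[2,12],[7,5],[11,0],[22,2],[31,15],[39,20],[45,0]]
[[2,12],[7,5],[11,0],[22,2],[31,15],[39,20],[45,0]]
[[2,12],[7,5],[11,0],[14,6],[19,0],[22,2],[31,15],[39,20],[45,0]]
[[2,16],[22,2],[31,15],[39,20],[45,0]]
[[2,16],[22,2],[31,15],[39,20],[45,0]]
[[2,16],[22,2],[31,15],[39,20],[45,16],[47,0]]
[[2,16],[14,18],[22,2],[31,15],[39,20],[45,16],[47,0]]
[[2,16],[14,18],[22,17],[23,2],[31,15],[39,20],[45,16],[47,0]]
[[2,16],[14,18],[22,17],[23,2],[31,15],[39,20],[46,16],[47,0]]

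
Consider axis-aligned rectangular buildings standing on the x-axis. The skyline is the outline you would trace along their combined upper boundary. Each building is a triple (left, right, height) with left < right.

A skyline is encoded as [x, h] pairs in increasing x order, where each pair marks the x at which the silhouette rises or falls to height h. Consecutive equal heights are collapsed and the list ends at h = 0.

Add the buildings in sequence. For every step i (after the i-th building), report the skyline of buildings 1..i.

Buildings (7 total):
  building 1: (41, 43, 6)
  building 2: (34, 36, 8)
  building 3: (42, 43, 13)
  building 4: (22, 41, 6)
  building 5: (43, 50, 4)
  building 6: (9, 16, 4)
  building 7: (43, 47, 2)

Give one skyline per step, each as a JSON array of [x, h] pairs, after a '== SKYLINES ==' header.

== SKYLINES ==
[[41,6],[43,0]]
[[34,8],[36,0],[41,6],[43,0]]
[[34,8],[36,0],[41,6],[42,13],[43,0]]
[[22,6],[34,8],[36,6],[42,13],[43,0]]
[[22,6],[34,8],[36,6],[42,13],[43,4],[50,0]]
[[9,4],[16,0],[22,6],[34,8],[36,6],[42,13],[43,4],[50,0]]
[[9,4],[16,0],[22,6],[34,8],[36,6],[42,13],[43,4],[50,0]]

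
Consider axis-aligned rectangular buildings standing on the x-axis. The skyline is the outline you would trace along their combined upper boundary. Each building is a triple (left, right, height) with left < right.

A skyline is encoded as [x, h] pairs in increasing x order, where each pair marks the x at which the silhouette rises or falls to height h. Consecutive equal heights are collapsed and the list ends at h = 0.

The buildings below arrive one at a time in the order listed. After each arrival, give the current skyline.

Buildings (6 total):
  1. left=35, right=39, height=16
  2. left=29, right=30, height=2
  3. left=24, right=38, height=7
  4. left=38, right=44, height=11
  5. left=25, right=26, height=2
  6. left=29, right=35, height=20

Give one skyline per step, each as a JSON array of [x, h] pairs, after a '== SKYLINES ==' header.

== SKYLINES ==
[[35,16],[39,0]]
[[29,2],[30,0],[35,16],[39,0]]
[[24,7],[35,16],[39,0]]
[[24,7],[35,16],[39,11],[44,0]]
[[24,7],[35,16],[39,11],[44,0]]
[[24,7],[29,20],[35,16],[39,11],[44,0]]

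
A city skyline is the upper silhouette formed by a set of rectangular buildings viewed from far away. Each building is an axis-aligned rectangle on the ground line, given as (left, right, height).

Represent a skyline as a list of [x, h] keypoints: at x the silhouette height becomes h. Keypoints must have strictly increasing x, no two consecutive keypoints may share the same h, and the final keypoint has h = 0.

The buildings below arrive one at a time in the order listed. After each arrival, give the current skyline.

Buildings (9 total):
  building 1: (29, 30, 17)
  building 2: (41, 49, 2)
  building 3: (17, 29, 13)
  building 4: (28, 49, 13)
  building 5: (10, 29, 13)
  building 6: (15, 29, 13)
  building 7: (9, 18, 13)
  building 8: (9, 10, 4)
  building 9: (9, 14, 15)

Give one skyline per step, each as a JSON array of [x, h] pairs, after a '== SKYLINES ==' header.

== SKYLINES ==
[[29,17],[30,0]]
[[29,17],[30,0],[41,2],[49,0]]
[[17,13],[29,17],[30,0],[41,2],[49,0]]
[[17,13],[29,17],[30,13],[49,0]]
[[10,13],[29,17],[30,13],[49,0]]
[[10,13],[29,17],[30,13],[49,0]]
[[9,13],[29,17],[30,13],[49,0]]
[[9,13],[29,17],[30,13],[49,0]]
[[9,15],[14,13],[29,17],[30,13],[49,0]]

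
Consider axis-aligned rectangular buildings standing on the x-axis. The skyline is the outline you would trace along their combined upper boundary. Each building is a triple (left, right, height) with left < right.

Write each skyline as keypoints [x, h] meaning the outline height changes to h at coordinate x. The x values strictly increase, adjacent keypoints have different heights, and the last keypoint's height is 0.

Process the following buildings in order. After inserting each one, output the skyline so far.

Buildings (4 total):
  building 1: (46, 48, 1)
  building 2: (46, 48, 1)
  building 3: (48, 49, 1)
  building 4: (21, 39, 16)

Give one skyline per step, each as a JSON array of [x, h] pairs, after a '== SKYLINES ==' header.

== SKYLINES ==
[[46,1],[48,0]]
[[46,1],[48,0]]
[[46,1],[49,0]]
[[21,16],[39,0],[46,1],[49,0]]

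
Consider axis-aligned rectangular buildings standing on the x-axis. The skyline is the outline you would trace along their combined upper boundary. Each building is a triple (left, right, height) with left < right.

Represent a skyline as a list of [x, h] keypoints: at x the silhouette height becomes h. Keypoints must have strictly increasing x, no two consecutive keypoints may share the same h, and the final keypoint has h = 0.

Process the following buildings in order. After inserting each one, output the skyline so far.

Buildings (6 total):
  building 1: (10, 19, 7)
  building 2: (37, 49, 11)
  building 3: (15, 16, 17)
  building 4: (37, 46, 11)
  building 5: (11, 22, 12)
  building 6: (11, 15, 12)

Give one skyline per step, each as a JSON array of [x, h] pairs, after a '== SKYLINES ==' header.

== SKYLINES ==
[[10,7],[19,0]]
[[10,7],[19,0],[37,11],[49,0]]
[[10,7],[15,17],[16,7],[19,0],[37,11],[49,0]]
[[10,7],[15,17],[16,7],[19,0],[37,11],[49,0]]
[[10,7],[11,12],[15,17],[16,12],[22,0],[37,11],[49,0]]
[[10,7],[11,12],[15,17],[16,12],[22,0],[37,11],[49,0]]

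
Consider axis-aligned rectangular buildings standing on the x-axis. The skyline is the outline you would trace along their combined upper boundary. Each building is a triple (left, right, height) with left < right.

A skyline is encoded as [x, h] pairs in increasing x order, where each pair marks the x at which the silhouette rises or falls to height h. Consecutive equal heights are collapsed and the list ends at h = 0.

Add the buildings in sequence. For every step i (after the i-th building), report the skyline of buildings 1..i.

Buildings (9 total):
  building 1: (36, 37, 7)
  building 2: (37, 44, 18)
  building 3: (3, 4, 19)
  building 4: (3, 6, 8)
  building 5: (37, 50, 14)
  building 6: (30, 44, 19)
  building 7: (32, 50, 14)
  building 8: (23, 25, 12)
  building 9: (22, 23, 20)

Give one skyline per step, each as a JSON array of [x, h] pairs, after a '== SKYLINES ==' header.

== SKYLINES ==
[[36,7],[37,0]]
[[36,7],[37,18],[44,0]]
[[3,19],[4,0],[36,7],[37,18],[44,0]]
[[3,19],[4,8],[6,0],[36,7],[37,18],[44,0]]
[[3,19],[4,8],[6,0],[36,7],[37,18],[44,14],[50,0]]
[[3,19],[4,8],[6,0],[30,19],[44,14],[50,0]]
[[3,19],[4,8],[6,0],[30,19],[44,14],[50,0]]
[[3,19],[4,8],[6,0],[23,12],[25,0],[30,19],[44,14],[50,0]]
[[3,19],[4,8],[6,0],[22,20],[23,12],[25,0],[30,19],[44,14],[50,0]]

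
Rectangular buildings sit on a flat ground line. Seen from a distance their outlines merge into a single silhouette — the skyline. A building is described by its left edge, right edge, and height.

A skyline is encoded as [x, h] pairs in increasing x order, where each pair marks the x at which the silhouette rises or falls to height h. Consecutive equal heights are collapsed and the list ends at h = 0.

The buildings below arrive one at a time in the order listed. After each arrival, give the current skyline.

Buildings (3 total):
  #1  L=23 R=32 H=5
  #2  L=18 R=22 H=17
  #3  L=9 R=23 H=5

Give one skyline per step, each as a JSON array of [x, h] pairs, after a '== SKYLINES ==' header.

== SKYLINES ==
[[23,5],[32,0]]
[[18,17],[22,0],[23,5],[32,0]]
[[9,5],[18,17],[22,5],[32,0]]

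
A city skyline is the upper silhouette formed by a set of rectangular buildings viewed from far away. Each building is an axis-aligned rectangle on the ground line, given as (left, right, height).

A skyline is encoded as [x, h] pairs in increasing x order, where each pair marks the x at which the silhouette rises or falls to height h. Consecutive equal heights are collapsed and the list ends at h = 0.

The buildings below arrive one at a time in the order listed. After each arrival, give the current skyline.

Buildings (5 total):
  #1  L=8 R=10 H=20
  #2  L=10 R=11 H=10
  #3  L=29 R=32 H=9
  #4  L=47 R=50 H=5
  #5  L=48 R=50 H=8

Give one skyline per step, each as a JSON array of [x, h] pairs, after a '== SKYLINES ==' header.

== SKYLINES ==
[[8,20],[10,0]]
[[8,20],[10,10],[11,0]]
[[8,20],[10,10],[11,0],[29,9],[32,0]]
[[8,20],[10,10],[11,0],[29,9],[32,0],[47,5],[50,0]]
[[8,20],[10,10],[11,0],[29,9],[32,0],[47,5],[48,8],[50,0]]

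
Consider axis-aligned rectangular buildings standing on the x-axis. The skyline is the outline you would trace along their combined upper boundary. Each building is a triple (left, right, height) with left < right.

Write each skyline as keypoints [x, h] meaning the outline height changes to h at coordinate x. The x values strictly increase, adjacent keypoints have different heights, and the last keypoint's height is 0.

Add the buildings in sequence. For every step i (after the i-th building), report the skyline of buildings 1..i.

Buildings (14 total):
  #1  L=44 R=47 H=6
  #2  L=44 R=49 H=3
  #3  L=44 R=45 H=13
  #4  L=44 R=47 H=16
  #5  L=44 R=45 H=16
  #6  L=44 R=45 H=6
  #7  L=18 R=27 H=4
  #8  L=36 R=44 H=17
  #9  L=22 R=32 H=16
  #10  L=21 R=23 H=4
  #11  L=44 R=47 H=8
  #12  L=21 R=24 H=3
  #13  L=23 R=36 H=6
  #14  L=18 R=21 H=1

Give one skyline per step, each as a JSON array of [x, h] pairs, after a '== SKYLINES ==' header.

== SKYLINES ==
[[44,6],[47,0]]
[[44,6],[47,3],[49,0]]
[[44,13],[45,6],[47,3],[49,0]]
[[44,16],[47,3],[49,0]]
[[44,16],[47,3],[49,0]]
[[44,16],[47,3],[49,0]]
[[18,4],[27,0],[44,16],[47,3],[49,0]]
[[18,4],[27,0],[36,17],[44,16],[47,3],[49,0]]
[[18,4],[22,16],[32,0],[36,17],[44,16],[47,3],[49,0]]
[[18,4],[22,16],[32,0],[36,17],[44,16],[47,3],[49,0]]
[[18,4],[22,16],[32,0],[36,17],[44,16],[47,3],[49,0]]
[[18,4],[22,16],[32,0],[36,17],[44,16],[47,3],[49,0]]
[[18,4],[22,16],[32,6],[36,17],[44,16],[47,3],[49,0]]
[[18,4],[22,16],[32,6],[36,17],[44,16],[47,3],[49,0]]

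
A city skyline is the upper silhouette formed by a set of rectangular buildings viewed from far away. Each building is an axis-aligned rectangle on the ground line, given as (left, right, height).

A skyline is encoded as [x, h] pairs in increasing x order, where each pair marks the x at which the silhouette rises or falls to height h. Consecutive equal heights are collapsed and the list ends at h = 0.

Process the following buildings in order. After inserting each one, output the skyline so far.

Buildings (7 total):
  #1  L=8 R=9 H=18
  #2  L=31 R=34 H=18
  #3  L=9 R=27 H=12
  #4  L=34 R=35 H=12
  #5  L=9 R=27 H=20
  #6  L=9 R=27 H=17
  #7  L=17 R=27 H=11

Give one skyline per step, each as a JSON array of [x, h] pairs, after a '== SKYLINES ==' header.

== SKYLINES ==
[[8,18],[9,0]]
[[8,18],[9,0],[31,18],[34,0]]
[[8,18],[9,12],[27,0],[31,18],[34,0]]
[[8,18],[9,12],[27,0],[31,18],[34,12],[35,0]]
[[8,18],[9,20],[27,0],[31,18],[34,12],[35,0]]
[[8,18],[9,20],[27,0],[31,18],[34,12],[35,0]]
[[8,18],[9,20],[27,0],[31,18],[34,12],[35,0]]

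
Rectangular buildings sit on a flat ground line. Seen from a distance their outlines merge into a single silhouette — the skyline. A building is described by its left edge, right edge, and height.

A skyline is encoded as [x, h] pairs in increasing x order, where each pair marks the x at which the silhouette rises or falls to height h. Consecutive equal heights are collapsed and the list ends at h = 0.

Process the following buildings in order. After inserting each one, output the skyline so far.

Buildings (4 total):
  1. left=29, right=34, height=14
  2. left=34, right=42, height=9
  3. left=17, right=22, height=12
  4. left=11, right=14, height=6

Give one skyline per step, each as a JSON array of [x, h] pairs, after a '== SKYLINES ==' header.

== SKYLINES ==
[[29,14],[34,0]]
[[29,14],[34,9],[42,0]]
[[17,12],[22,0],[29,14],[34,9],[42,0]]
[[11,6],[14,0],[17,12],[22,0],[29,14],[34,9],[42,0]]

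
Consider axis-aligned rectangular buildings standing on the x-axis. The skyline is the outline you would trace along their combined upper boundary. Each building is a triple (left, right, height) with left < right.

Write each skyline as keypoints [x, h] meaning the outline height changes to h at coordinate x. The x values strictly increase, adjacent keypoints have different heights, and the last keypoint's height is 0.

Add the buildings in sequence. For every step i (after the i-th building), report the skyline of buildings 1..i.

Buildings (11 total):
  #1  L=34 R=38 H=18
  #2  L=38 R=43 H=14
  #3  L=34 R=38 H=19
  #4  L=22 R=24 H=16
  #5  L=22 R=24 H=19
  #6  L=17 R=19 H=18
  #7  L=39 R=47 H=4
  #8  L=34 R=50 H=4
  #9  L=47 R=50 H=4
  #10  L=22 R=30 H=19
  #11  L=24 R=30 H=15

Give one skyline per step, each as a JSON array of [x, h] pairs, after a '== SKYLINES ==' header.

== SKYLINES ==
[[34,18],[38,0]]
[[34,18],[38,14],[43,0]]
[[34,19],[38,14],[43,0]]
[[22,16],[24,0],[34,19],[38,14],[43,0]]
[[22,19],[24,0],[34,19],[38,14],[43,0]]
[[17,18],[19,0],[22,19],[24,0],[34,19],[38,14],[43,0]]
[[17,18],[19,0],[22,19],[24,0],[34,19],[38,14],[43,4],[47,0]]
[[17,18],[19,0],[22,19],[24,0],[34,19],[38,14],[43,4],[50,0]]
[[17,18],[19,0],[22,19],[24,0],[34,19],[38,14],[43,4],[50,0]]
[[17,18],[19,0],[22,19],[30,0],[34,19],[38,14],[43,4],[50,0]]
[[17,18],[19,0],[22,19],[30,0],[34,19],[38,14],[43,4],[50,0]]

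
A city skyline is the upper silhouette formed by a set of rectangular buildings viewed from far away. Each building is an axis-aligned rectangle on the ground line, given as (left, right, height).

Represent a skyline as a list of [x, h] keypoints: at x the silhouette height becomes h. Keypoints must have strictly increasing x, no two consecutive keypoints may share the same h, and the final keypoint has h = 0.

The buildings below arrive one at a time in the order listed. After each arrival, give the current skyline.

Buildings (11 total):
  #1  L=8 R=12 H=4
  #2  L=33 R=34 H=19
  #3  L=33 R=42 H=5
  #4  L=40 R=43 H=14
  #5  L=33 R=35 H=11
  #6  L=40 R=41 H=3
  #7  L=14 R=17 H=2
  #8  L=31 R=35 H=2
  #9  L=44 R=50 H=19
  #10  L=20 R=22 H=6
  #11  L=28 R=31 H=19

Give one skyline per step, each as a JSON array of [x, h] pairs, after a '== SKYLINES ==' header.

== SKYLINES ==
[[8,4],[12,0]]
[[8,4],[12,0],[33,19],[34,0]]
[[8,4],[12,0],[33,19],[34,5],[42,0]]
[[8,4],[12,0],[33,19],[34,5],[40,14],[43,0]]
[[8,4],[12,0],[33,19],[34,11],[35,5],[40,14],[43,0]]
[[8,4],[12,0],[33,19],[34,11],[35,5],[40,14],[43,0]]
[[8,4],[12,0],[14,2],[17,0],[33,19],[34,11],[35,5],[40,14],[43,0]]
[[8,4],[12,0],[14,2],[17,0],[31,2],[33,19],[34,11],[35,5],[40,14],[43,0]]
[[8,4],[12,0],[14,2],[17,0],[31,2],[33,19],[34,11],[35,5],[40,14],[43,0],[44,19],[50,0]]
[[8,4],[12,0],[14,2],[17,0],[20,6],[22,0],[31,2],[33,19],[34,11],[35,5],[40,14],[43,0],[44,19],[50,0]]
[[8,4],[12,0],[14,2],[17,0],[20,6],[22,0],[28,19],[31,2],[33,19],[34,11],[35,5],[40,14],[43,0],[44,19],[50,0]]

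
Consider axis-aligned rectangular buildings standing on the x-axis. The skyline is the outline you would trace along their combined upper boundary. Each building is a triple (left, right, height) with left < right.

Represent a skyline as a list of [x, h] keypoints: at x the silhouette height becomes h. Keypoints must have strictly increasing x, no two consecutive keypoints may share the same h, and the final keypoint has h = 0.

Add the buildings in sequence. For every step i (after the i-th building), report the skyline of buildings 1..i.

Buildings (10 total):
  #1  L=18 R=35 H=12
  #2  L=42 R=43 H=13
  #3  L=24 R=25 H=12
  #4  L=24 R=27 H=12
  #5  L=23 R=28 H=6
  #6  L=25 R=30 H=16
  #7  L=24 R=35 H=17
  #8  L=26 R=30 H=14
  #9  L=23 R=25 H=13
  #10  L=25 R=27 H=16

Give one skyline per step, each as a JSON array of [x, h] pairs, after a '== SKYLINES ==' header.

== SKYLINES ==
[[18,12],[35,0]]
[[18,12],[35,0],[42,13],[43,0]]
[[18,12],[35,0],[42,13],[43,0]]
[[18,12],[35,0],[42,13],[43,0]]
[[18,12],[35,0],[42,13],[43,0]]
[[18,12],[25,16],[30,12],[35,0],[42,13],[43,0]]
[[18,12],[24,17],[35,0],[42,13],[43,0]]
[[18,12],[24,17],[35,0],[42,13],[43,0]]
[[18,12],[23,13],[24,17],[35,0],[42,13],[43,0]]
[[18,12],[23,13],[24,17],[35,0],[42,13],[43,0]]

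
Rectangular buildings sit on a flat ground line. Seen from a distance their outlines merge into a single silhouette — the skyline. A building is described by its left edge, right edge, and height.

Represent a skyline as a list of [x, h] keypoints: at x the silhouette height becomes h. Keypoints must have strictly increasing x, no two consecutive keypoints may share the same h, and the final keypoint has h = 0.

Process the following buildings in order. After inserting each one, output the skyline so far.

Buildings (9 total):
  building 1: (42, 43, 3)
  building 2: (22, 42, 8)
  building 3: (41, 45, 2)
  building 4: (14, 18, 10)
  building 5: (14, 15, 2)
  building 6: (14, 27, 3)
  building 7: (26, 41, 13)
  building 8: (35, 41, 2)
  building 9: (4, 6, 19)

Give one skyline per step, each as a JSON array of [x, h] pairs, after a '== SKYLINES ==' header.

== SKYLINES ==
[[42,3],[43,0]]
[[22,8],[42,3],[43,0]]
[[22,8],[42,3],[43,2],[45,0]]
[[14,10],[18,0],[22,8],[42,3],[43,2],[45,0]]
[[14,10],[18,0],[22,8],[42,3],[43,2],[45,0]]
[[14,10],[18,3],[22,8],[42,3],[43,2],[45,0]]
[[14,10],[18,3],[22,8],[26,13],[41,8],[42,3],[43,2],[45,0]]
[[14,10],[18,3],[22,8],[26,13],[41,8],[42,3],[43,2],[45,0]]
[[4,19],[6,0],[14,10],[18,3],[22,8],[26,13],[41,8],[42,3],[43,2],[45,0]]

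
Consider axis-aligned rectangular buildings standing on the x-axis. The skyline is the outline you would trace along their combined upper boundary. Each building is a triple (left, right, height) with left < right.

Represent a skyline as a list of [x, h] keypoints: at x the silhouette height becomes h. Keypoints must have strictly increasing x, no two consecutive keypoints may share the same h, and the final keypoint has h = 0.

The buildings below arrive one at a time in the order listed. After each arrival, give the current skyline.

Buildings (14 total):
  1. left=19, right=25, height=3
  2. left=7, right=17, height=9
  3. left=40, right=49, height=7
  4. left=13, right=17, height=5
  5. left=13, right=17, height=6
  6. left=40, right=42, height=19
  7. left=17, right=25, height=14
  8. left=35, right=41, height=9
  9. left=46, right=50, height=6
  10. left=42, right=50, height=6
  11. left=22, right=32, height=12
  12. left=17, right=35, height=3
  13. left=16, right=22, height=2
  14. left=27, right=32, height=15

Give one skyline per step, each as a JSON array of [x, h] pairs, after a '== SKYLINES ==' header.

== SKYLINES ==
[[19,3],[25,0]]
[[7,9],[17,0],[19,3],[25,0]]
[[7,9],[17,0],[19,3],[25,0],[40,7],[49,0]]
[[7,9],[17,0],[19,3],[25,0],[40,7],[49,0]]
[[7,9],[17,0],[19,3],[25,0],[40,7],[49,0]]
[[7,9],[17,0],[19,3],[25,0],[40,19],[42,7],[49,0]]
[[7,9],[17,14],[25,0],[40,19],[42,7],[49,0]]
[[7,9],[17,14],[25,0],[35,9],[40,19],[42,7],[49,0]]
[[7,9],[17,14],[25,0],[35,9],[40,19],[42,7],[49,6],[50,0]]
[[7,9],[17,14],[25,0],[35,9],[40,19],[42,7],[49,6],[50,0]]
[[7,9],[17,14],[25,12],[32,0],[35,9],[40,19],[42,7],[49,6],[50,0]]
[[7,9],[17,14],[25,12],[32,3],[35,9],[40,19],[42,7],[49,6],[50,0]]
[[7,9],[17,14],[25,12],[32,3],[35,9],[40,19],[42,7],[49,6],[50,0]]
[[7,9],[17,14],[25,12],[27,15],[32,3],[35,9],[40,19],[42,7],[49,6],[50,0]]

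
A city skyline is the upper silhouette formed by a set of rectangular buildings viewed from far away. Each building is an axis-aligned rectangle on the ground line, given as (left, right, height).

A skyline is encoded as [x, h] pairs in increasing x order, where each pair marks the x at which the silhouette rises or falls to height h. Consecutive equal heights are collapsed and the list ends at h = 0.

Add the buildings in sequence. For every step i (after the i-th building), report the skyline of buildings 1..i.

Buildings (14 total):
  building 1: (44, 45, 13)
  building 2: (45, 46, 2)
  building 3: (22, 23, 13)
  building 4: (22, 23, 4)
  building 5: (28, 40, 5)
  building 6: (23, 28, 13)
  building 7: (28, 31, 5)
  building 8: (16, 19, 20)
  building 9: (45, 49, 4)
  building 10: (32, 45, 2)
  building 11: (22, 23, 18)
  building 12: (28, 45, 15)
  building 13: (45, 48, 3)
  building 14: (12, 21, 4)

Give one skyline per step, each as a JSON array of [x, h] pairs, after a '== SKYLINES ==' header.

== SKYLINES ==
[[44,13],[45,0]]
[[44,13],[45,2],[46,0]]
[[22,13],[23,0],[44,13],[45,2],[46,0]]
[[22,13],[23,0],[44,13],[45,2],[46,0]]
[[22,13],[23,0],[28,5],[40,0],[44,13],[45,2],[46,0]]
[[22,13],[28,5],[40,0],[44,13],[45,2],[46,0]]
[[22,13],[28,5],[40,0],[44,13],[45,2],[46,0]]
[[16,20],[19,0],[22,13],[28,5],[40,0],[44,13],[45,2],[46,0]]
[[16,20],[19,0],[22,13],[28,5],[40,0],[44,13],[45,4],[49,0]]
[[16,20],[19,0],[22,13],[28,5],[40,2],[44,13],[45,4],[49,0]]
[[16,20],[19,0],[22,18],[23,13],[28,5],[40,2],[44,13],[45,4],[49,0]]
[[16,20],[19,0],[22,18],[23,13],[28,15],[45,4],[49,0]]
[[16,20],[19,0],[22,18],[23,13],[28,15],[45,4],[49,0]]
[[12,4],[16,20],[19,4],[21,0],[22,18],[23,13],[28,15],[45,4],[49,0]]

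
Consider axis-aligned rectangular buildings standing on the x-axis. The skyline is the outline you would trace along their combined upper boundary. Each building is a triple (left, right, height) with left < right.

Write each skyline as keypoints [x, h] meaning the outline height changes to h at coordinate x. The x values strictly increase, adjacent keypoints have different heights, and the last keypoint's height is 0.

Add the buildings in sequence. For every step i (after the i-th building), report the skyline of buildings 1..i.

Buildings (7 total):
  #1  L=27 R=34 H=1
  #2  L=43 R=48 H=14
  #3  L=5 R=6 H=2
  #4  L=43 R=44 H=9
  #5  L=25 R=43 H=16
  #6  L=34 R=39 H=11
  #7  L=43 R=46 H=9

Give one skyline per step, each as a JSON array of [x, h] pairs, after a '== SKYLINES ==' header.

== SKYLINES ==
[[27,1],[34,0]]
[[27,1],[34,0],[43,14],[48,0]]
[[5,2],[6,0],[27,1],[34,0],[43,14],[48,0]]
[[5,2],[6,0],[27,1],[34,0],[43,14],[48,0]]
[[5,2],[6,0],[25,16],[43,14],[48,0]]
[[5,2],[6,0],[25,16],[43,14],[48,0]]
[[5,2],[6,0],[25,16],[43,14],[48,0]]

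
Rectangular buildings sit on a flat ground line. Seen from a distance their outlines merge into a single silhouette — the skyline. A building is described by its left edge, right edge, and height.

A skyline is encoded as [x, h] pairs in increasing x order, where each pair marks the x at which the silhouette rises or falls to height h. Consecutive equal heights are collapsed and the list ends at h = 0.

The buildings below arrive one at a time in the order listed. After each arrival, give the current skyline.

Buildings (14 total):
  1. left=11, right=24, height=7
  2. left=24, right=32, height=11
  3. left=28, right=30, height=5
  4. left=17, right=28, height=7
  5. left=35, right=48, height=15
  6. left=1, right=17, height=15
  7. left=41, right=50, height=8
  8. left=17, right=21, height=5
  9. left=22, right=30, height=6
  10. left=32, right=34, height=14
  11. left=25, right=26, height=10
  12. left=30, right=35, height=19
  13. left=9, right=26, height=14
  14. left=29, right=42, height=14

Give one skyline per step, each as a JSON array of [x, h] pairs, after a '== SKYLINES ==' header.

== SKYLINES ==
[[11,7],[24,0]]
[[11,7],[24,11],[32,0]]
[[11,7],[24,11],[32,0]]
[[11,7],[24,11],[32,0]]
[[11,7],[24,11],[32,0],[35,15],[48,0]]
[[1,15],[17,7],[24,11],[32,0],[35,15],[48,0]]
[[1,15],[17,7],[24,11],[32,0],[35,15],[48,8],[50,0]]
[[1,15],[17,7],[24,11],[32,0],[35,15],[48,8],[50,0]]
[[1,15],[17,7],[24,11],[32,0],[35,15],[48,8],[50,0]]
[[1,15],[17,7],[24,11],[32,14],[34,0],[35,15],[48,8],[50,0]]
[[1,15],[17,7],[24,11],[32,14],[34,0],[35,15],[48,8],[50,0]]
[[1,15],[17,7],[24,11],[30,19],[35,15],[48,8],[50,0]]
[[1,15],[17,14],[26,11],[30,19],[35,15],[48,8],[50,0]]
[[1,15],[17,14],[26,11],[29,14],[30,19],[35,15],[48,8],[50,0]]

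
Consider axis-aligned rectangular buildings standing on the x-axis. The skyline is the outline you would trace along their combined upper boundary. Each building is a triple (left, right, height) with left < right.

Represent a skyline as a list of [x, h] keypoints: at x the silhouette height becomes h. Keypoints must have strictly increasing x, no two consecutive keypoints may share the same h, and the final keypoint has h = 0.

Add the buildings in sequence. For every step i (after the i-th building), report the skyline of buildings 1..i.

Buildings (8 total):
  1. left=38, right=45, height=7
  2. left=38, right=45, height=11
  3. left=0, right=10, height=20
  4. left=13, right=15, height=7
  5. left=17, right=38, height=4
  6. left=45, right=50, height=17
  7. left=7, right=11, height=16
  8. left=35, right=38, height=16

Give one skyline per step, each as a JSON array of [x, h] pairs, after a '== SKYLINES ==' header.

== SKYLINES ==
[[38,7],[45,0]]
[[38,11],[45,0]]
[[0,20],[10,0],[38,11],[45,0]]
[[0,20],[10,0],[13,7],[15,0],[38,11],[45,0]]
[[0,20],[10,0],[13,7],[15,0],[17,4],[38,11],[45,0]]
[[0,20],[10,0],[13,7],[15,0],[17,4],[38,11],[45,17],[50,0]]
[[0,20],[10,16],[11,0],[13,7],[15,0],[17,4],[38,11],[45,17],[50,0]]
[[0,20],[10,16],[11,0],[13,7],[15,0],[17,4],[35,16],[38,11],[45,17],[50,0]]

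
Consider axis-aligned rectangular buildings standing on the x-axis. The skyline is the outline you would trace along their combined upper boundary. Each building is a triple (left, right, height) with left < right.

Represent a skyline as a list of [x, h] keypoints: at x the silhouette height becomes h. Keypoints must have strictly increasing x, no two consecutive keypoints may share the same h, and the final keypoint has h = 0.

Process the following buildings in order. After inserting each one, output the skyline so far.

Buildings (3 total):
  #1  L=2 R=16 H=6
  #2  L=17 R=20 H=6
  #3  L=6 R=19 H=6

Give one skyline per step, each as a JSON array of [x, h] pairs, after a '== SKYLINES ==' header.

== SKYLINES ==
[[2,6],[16,0]]
[[2,6],[16,0],[17,6],[20,0]]
[[2,6],[20,0]]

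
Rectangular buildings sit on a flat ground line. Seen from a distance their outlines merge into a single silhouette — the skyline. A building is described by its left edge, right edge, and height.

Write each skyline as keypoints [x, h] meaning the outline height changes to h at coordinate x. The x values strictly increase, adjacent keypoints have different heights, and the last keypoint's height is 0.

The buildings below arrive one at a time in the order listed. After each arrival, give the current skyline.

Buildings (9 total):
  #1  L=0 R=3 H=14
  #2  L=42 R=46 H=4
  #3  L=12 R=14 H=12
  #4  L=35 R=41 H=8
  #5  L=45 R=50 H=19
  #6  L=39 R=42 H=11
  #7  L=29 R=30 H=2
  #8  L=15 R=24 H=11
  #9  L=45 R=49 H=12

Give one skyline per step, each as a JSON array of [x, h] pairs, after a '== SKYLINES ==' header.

== SKYLINES ==
[[0,14],[3,0]]
[[0,14],[3,0],[42,4],[46,0]]
[[0,14],[3,0],[12,12],[14,0],[42,4],[46,0]]
[[0,14],[3,0],[12,12],[14,0],[35,8],[41,0],[42,4],[46,0]]
[[0,14],[3,0],[12,12],[14,0],[35,8],[41,0],[42,4],[45,19],[50,0]]
[[0,14],[3,0],[12,12],[14,0],[35,8],[39,11],[42,4],[45,19],[50,0]]
[[0,14],[3,0],[12,12],[14,0],[29,2],[30,0],[35,8],[39,11],[42,4],[45,19],[50,0]]
[[0,14],[3,0],[12,12],[14,0],[15,11],[24,0],[29,2],[30,0],[35,8],[39,11],[42,4],[45,19],[50,0]]
[[0,14],[3,0],[12,12],[14,0],[15,11],[24,0],[29,2],[30,0],[35,8],[39,11],[42,4],[45,19],[50,0]]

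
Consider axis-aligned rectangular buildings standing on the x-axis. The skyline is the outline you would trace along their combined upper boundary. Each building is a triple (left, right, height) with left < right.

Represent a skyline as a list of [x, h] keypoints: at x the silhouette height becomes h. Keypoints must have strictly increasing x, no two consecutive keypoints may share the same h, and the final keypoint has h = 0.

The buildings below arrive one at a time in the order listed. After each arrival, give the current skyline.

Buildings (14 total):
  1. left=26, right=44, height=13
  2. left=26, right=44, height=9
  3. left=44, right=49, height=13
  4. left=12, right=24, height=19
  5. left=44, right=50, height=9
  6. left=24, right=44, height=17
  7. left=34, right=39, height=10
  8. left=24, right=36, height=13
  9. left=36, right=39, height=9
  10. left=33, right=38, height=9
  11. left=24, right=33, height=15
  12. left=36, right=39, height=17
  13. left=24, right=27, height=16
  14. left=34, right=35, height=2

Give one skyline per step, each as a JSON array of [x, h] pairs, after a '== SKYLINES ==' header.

== SKYLINES ==
[[26,13],[44,0]]
[[26,13],[44,0]]
[[26,13],[49,0]]
[[12,19],[24,0],[26,13],[49,0]]
[[12,19],[24,0],[26,13],[49,9],[50,0]]
[[12,19],[24,17],[44,13],[49,9],[50,0]]
[[12,19],[24,17],[44,13],[49,9],[50,0]]
[[12,19],[24,17],[44,13],[49,9],[50,0]]
[[12,19],[24,17],[44,13],[49,9],[50,0]]
[[12,19],[24,17],[44,13],[49,9],[50,0]]
[[12,19],[24,17],[44,13],[49,9],[50,0]]
[[12,19],[24,17],[44,13],[49,9],[50,0]]
[[12,19],[24,17],[44,13],[49,9],[50,0]]
[[12,19],[24,17],[44,13],[49,9],[50,0]]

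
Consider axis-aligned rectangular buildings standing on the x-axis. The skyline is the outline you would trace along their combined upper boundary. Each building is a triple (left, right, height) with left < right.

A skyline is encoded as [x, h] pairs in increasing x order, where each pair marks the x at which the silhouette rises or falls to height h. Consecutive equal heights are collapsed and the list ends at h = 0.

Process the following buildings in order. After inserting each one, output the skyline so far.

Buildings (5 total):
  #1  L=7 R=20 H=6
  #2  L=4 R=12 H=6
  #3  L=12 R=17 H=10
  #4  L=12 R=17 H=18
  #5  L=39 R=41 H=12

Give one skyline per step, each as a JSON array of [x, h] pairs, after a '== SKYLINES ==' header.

== SKYLINES ==
[[7,6],[20,0]]
[[4,6],[20,0]]
[[4,6],[12,10],[17,6],[20,0]]
[[4,6],[12,18],[17,6],[20,0]]
[[4,6],[12,18],[17,6],[20,0],[39,12],[41,0]]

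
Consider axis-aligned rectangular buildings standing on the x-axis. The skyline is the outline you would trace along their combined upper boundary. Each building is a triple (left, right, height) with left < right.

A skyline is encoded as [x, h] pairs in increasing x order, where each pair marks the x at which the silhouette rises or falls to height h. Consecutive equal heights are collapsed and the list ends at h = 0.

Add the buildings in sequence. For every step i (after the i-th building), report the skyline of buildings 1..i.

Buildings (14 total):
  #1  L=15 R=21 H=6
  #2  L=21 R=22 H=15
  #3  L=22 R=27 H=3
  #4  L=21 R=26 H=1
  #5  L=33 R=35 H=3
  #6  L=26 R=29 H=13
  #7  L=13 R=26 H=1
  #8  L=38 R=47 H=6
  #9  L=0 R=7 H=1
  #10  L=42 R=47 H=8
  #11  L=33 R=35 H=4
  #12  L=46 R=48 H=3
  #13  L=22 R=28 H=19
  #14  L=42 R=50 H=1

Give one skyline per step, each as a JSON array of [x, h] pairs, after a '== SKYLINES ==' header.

== SKYLINES ==
[[15,6],[21,0]]
[[15,6],[21,15],[22,0]]
[[15,6],[21,15],[22,3],[27,0]]
[[15,6],[21,15],[22,3],[27,0]]
[[15,6],[21,15],[22,3],[27,0],[33,3],[35,0]]
[[15,6],[21,15],[22,3],[26,13],[29,0],[33,3],[35,0]]
[[13,1],[15,6],[21,15],[22,3],[26,13],[29,0],[33,3],[35,0]]
[[13,1],[15,6],[21,15],[22,3],[26,13],[29,0],[33,3],[35,0],[38,6],[47,0]]
[[0,1],[7,0],[13,1],[15,6],[21,15],[22,3],[26,13],[29,0],[33,3],[35,0],[38,6],[47,0]]
[[0,1],[7,0],[13,1],[15,6],[21,15],[22,3],[26,13],[29,0],[33,3],[35,0],[38,6],[42,8],[47,0]]
[[0,1],[7,0],[13,1],[15,6],[21,15],[22,3],[26,13],[29,0],[33,4],[35,0],[38,6],[42,8],[47,0]]
[[0,1],[7,0],[13,1],[15,6],[21,15],[22,3],[26,13],[29,0],[33,4],[35,0],[38,6],[42,8],[47,3],[48,0]]
[[0,1],[7,0],[13,1],[15,6],[21,15],[22,19],[28,13],[29,0],[33,4],[35,0],[38,6],[42,8],[47,3],[48,0]]
[[0,1],[7,0],[13,1],[15,6],[21,15],[22,19],[28,13],[29,0],[33,4],[35,0],[38,6],[42,8],[47,3],[48,1],[50,0]]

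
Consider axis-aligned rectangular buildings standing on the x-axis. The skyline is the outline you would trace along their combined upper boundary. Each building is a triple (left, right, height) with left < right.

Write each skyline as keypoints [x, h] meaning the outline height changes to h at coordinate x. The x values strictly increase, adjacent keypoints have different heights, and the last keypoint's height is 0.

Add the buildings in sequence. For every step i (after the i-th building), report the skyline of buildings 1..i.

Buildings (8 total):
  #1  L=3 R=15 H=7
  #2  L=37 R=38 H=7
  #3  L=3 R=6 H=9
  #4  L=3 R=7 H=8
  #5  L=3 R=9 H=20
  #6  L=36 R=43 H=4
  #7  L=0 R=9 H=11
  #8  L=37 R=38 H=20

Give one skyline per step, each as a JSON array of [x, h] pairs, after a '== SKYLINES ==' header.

== SKYLINES ==
[[3,7],[15,0]]
[[3,7],[15,0],[37,7],[38,0]]
[[3,9],[6,7],[15,0],[37,7],[38,0]]
[[3,9],[6,8],[7,7],[15,0],[37,7],[38,0]]
[[3,20],[9,7],[15,0],[37,7],[38,0]]
[[3,20],[9,7],[15,0],[36,4],[37,7],[38,4],[43,0]]
[[0,11],[3,20],[9,7],[15,0],[36,4],[37,7],[38,4],[43,0]]
[[0,11],[3,20],[9,7],[15,0],[36,4],[37,20],[38,4],[43,0]]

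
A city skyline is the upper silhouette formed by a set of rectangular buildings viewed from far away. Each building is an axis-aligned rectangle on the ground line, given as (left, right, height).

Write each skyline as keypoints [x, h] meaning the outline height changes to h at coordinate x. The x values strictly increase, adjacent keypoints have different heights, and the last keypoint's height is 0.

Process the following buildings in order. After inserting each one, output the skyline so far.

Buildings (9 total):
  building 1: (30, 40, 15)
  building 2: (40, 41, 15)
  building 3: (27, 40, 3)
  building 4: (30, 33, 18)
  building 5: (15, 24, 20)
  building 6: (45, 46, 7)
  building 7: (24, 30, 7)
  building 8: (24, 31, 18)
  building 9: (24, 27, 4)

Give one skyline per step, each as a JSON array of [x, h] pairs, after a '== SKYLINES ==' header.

== SKYLINES ==
[[30,15],[40,0]]
[[30,15],[41,0]]
[[27,3],[30,15],[41,0]]
[[27,3],[30,18],[33,15],[41,0]]
[[15,20],[24,0],[27,3],[30,18],[33,15],[41,0]]
[[15,20],[24,0],[27,3],[30,18],[33,15],[41,0],[45,7],[46,0]]
[[15,20],[24,7],[30,18],[33,15],[41,0],[45,7],[46,0]]
[[15,20],[24,18],[33,15],[41,0],[45,7],[46,0]]
[[15,20],[24,18],[33,15],[41,0],[45,7],[46,0]]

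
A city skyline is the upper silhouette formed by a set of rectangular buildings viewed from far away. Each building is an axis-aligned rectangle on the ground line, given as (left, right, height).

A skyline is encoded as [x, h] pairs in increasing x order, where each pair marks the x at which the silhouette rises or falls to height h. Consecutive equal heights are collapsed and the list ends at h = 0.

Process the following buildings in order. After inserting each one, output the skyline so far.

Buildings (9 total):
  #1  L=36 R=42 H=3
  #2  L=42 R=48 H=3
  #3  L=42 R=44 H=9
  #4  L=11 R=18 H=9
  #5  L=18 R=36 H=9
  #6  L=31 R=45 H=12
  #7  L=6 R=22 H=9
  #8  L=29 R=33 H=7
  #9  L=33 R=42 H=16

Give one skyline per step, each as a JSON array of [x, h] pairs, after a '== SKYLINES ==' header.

== SKYLINES ==
[[36,3],[42,0]]
[[36,3],[48,0]]
[[36,3],[42,9],[44,3],[48,0]]
[[11,9],[18,0],[36,3],[42,9],[44,3],[48,0]]
[[11,9],[36,3],[42,9],[44,3],[48,0]]
[[11,9],[31,12],[45,3],[48,0]]
[[6,9],[31,12],[45,3],[48,0]]
[[6,9],[31,12],[45,3],[48,0]]
[[6,9],[31,12],[33,16],[42,12],[45,3],[48,0]]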